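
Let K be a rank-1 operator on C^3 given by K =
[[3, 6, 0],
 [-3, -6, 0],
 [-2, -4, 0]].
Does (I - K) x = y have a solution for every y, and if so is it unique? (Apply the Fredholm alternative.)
(I - K) is invertible (det(I - K) = 4 ≠ 0), so for every y in C^3 the equation (I - K) x = y has a unique solution.

K has rank 1, so it is an outer product K = u v^T: every row of K is a multiple of one row vector. Reading off the entries, u = (-3, 3, 2) and v = (-1, -2, 0) (row i of K equals u_i·v^T). A rank-one matrix u v^T satisfies K u = u (v·u) and kills the (2)-dimensional subspace v^⊥, so its characteristic polynomial is lambda^2 (lambda - v·u) with v·u = tr K = -3. Hence the eigenvalues of I - K are 1 (multiplicity 2) and 1 - (-3) = 4, so det(I - K) = 4. (Direct check: I - K =
[[-2, -6, 0],
 [3, 7, 0],
 [2, 4, 1]]
has determinant 4.) The finite-dimensional Fredholm alternative says: either (I - K) is invertible, or ker(I - K) ≠ {0} and then range(I - K) = ker((I - K)^*)^⊥, with dim ker(I - K) = dim ker((I - K)^*). Since det(I - K) ≠ 0, 1 is not an eigenvalue of K and ker(I - K) = {0}, so we are in the first case: for every y there is a unique x = (I - K)^(-1) y. Explicitly, by the Sherman–Morrison formula, (I - u v^T)^(-1) = I + u v^T/(1 - v·u), i.e. (I - K)^(-1) = I + K/(4).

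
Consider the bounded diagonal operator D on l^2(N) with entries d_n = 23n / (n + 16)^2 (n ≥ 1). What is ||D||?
||D|| = 23/64 (attained at n = 16)

For D diagonal, ||D|| = sup_n |d_n|. Treat f(x) = 23x / (x + 16)^2 for real x > 0. By the quotient rule, f'(x) = 23(16 - x)/(x + 16)^3, which is positive for x < 16 and negative for x > 16. So f has a unique maximum at x = 16, and since 16 is a positive integer, the supremum over n ≥ 1 is attained at n = 16: d_16 = 23·16/(16 + 16)^2 = 23·16/1024 = 23/64. Hence ||D|| = 23/64.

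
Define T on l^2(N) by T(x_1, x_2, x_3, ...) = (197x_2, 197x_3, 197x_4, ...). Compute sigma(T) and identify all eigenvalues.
sigma(T) = closed disk {z in C : |z| ≤ 197}; sigma_p(T) = open disk {z in C : |z| < 197}

Note T = 197·V where V is the unit left shift (V x)_k = x_{k+1}; so sigma(T) = 197·sigma(V) and ||T|| = 197||V||. ||T x||^2 = 38809sum_{k≥2} |x_k|^2 ≤ 38809||x||^2, with equality on {x : x_1 = 0}, so ||T|| = 197. For any lambda with |lambda| < 197, set r = lambda/197 (|r| < 1); the vector x = (1, r, r^2, ...) is in l^2 and satisfies T x = 197(r, r^2, ...) = lambda x, so lambda is an eigenvalue. On the boundary |lambda| = 197 the geometric series diverges, so no l^2 eigenvector exists, but these lambda lie in the approximate point spectrum. Hence sigma(T) is the closed disk of radius 197 and sigma_p(T) is the open disk.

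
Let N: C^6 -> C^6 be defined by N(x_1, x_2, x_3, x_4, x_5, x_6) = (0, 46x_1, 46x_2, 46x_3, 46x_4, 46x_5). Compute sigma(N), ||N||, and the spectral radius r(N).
sigma(N) = {0}; ||N|| = 46; r(N) = 0. (N is nilpotent with N^6 = 0.)

On C^6, N is a strictly lower-triangular matrix with 46 on the subdiagonal and zeros elsewhere, so its characteristic polynomial is lambda^6 and every eigenvalue is 0: sigma(N) = {0}. For the operator norm, N e_i = 46e_{i+1} for i = 1, ..., 5 and N e_6 = 0, so the singular values of N are 46 (with multiplicity 5) and 0; hence ||N|| = 46. The spectral radius r(N) = max|lambda| = 0. Note ||N|| > r(N) — characteristic of non-normal nilpotent operators. Indeed N^6 = 0.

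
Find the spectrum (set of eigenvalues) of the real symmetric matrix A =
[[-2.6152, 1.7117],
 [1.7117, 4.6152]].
sigma(A) ≈ {-3, 5}

A is real symmetric, so its spectrum consists of real eigenvalues. Expanding the characteristic polynomial of the displayed matrix gives
  det(λ I - A) = p(λ) = λ^2 + (-2)λ + (-15).
Solving p(λ) = 0 yields eigenvalues ≈ -3, 5. (A is shown rounded to 4 decimals, so these recover the underlying integer eigenvalues to within that precision.)
Verification: the trace of A = 2 equals the sum of eigenvalues 2, and det(A) ≈ -14.9996 matches the eigenvalue product -15.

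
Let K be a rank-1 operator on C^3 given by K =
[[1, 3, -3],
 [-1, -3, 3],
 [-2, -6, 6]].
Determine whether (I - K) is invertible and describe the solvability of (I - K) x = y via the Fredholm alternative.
(I - K) is invertible (det(I - K) = -3 ≠ 0), so for every y in C^3 the equation (I - K) x = y has a unique solution.

K has rank 1, so it is an outer product K = u v^T: every row of K is a multiple of one row vector. Reading off the entries, u = (-1, 1, 2) and v = (-1, -3, 3) (row i of K equals u_i·v^T). A rank-one matrix u v^T satisfies K u = u (v·u) and kills the (2)-dimensional subspace v^⊥, so its characteristic polynomial is lambda^2 (lambda - v·u) with v·u = tr K = 4. Hence the eigenvalues of I - K are 1 (multiplicity 2) and 1 - (4) = -3, so det(I - K) = -3. (Direct check: I - K =
[[0, -3, 3],
 [1, 4, -3],
 [2, 6, -5]]
has determinant -3.) The finite-dimensional Fredholm alternative says: either (I - K) is invertible, or ker(I - K) ≠ {0} and then range(I - K) = ker((I - K)^*)^⊥, with dim ker(I - K) = dim ker((I - K)^*). Since det(I - K) ≠ 0, 1 is not an eigenvalue of K and ker(I - K) = {0}, so we are in the first case: for every y there is a unique x = (I - K)^(-1) y. Explicitly, by the Sherman–Morrison formula, (I - u v^T)^(-1) = I + u v^T/(1 - v·u), i.e. (I - K)^(-1) = I + K/(-3).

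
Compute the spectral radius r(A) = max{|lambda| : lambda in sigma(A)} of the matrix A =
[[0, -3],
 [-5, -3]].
r(A) = (3 + sqrt(69))/2 ≈ 5.6533

The eigenvalues of A are the roots of its characteristic polynomial. With M = A (coefficients from the trace and determinant):
  p(λ) = det(λ I - M) = λ^2 + 3λ - 15.
For λ^2 + 3λ - 15 the discriminant is 69. It is nonnegative but not a perfect square, so the roots are real and irrational: λ = (-3 ± sqrt(69))/2 ≈ 2.6533, -5.6533.
Thus the eigenvalues (to 4 decimals) are 2.6533 (modulus 2.6533); -5.6533 (modulus 5.6533). The spectral radius is the largest modulus: r(A) = (3 + sqrt(69))/2 ≈ 5.6533. (Cross-check: r(A) ≤ ||A||_2 ≈ 6.0748; equality holds whenever A is normal, though it can also hold for some non-normal A.)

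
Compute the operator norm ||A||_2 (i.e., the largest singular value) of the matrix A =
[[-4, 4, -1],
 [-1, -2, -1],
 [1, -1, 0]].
||A||_2 ≈ 5.9399 (= sqrt(largest eigenvalue of A^T A))

||A||_2 = sigma_max(A) = sqrt(lambda_max(A^T A)). Form the symmetric matrix M = A^T A =
[[18, -15, 5],
 [-15, 21, -2],
 [5, -2, 2]].
Its characteristic polynomial (trace, sum of principal 2x2 minors, determinant of M give the coefficients) is
  p(λ) = det(λ I - M) = λ^3 - 41λ^2 + 202λ - 9.
No integer candidate from the rational root theorem (±divisors of 9) is a root, so the roots are irrational. The cubic discriminant is Δ = 34480233 > 0, so there are three distinct real roots. p(0) = -9 and p(1) = 153 have opposite signs, so a root lies in (0, 1); Newton's method refines it to λ ≈ 0.045. p(5) = 101 and p(6) = -57 have opposite signs, so a root lies in (5, 6); Newton's method refines it to λ ≈ 5.6731. p(35) = -289 and p(36) = 783 have opposite signs, so a root lies in (35, 36); Newton's method refines it to λ ≈ 35.2819. Check (Vieta): the three roots sum to 41, matching tr M = 41.
So the eigenvalues of A^T A are ≈ 0.045, 5.6731, 35.2819 (all ≥ 0, as they must be for A^T A). The largest is λ_max ≈ 35.2819, hence ||A||_2 = sqrt(λ_max) ≈ 5.9399.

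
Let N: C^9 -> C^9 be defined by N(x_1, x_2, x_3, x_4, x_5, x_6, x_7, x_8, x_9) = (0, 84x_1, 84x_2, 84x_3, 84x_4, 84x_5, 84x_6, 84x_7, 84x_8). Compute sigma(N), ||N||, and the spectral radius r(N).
sigma(N) = {0}; ||N|| = 84; r(N) = 0. (N is nilpotent with N^9 = 0.)

On C^9, N is a strictly lower-triangular matrix with 84 on the subdiagonal and zeros elsewhere, so its characteristic polynomial is lambda^9 and every eigenvalue is 0: sigma(N) = {0}. For the operator norm, N e_i = 84e_{i+1} for i = 1, ..., 8 and N e_9 = 0, so the singular values of N are 84 (with multiplicity 8) and 0; hence ||N|| = 84. The spectral radius r(N) = max|lambda| = 0. Note ||N|| > r(N) — characteristic of non-normal nilpotent operators. Indeed N^9 = 0.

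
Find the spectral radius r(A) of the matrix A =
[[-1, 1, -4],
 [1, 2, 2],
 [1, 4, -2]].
r(A) ≈ 3.0791

The eigenvalues of A are the roots of its characteristic polynomial. With M = A (coefficients from the trace, the sum of principal 2x2 minors, and det A):
  p(λ) = det(λ I - M) = λ^3 + λ^2 - 9λ - 8.
No integer candidate from the rational root theorem (±divisors of 8) is a root, so the roots are irrational. The cubic discriminant is Δ = 2597 > 0, so there are three distinct real roots. p(-4) = -20 and p(-3) = 1 have opposite signs, so a root lies in (-4, -3); Newton's method refines it to λ ≈ -3.0791. p(-1) = 1 and p(0) = -8 have opposite signs, so a root lies in (-1, 0); Newton's method refines it to λ ≈ -0.8785. p(2) = -14 and p(3) = 1 have opposite signs, so a root lies in (2, 3); Newton's method refines it to λ ≈ 2.9576. Check (Vieta): the three roots sum to -1, matching tr M = -1.
Thus the eigenvalues (to 4 decimals) are -3.0791 (modulus 3.0791); -0.8785 (modulus 0.8785); 2.9576 (modulus 2.9576). The spectral radius is the largest modulus: r(A) ≈ 3.0791. (Cross-check: r(A) ≤ ||A||_2 ≈ 5.5353; equality holds whenever A is normal, though it can also hold for some non-normal A.)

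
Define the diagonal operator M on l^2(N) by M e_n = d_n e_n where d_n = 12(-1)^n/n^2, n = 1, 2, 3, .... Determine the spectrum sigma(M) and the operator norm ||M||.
sigma(M) = {12(-1)^n/n^2 : n ≥ 1} ∪ {0}; ||M|| = 12

A bounded diagonal operator on l^2 with diagonal entries d_n has spectrum equal to the closure of {d_n : n ≥ 1}: every d_n is an eigenvalue (with eigenvector e_n), so {d_n} ⊂ sigma(M); the spectrum is closed, so its closure is too; and for lambda not in the closure, (M - lambda I) has bounded inverse (the diagonal entries 1/(d_n - lambda) are bounded). For our sequence d_n = 12(-1)^n/n^2, n = 1, 2, 3, ...:
  - {d_n} = {12(-1)^n/n^2 : n ≥ 1}; the only limit point is 0
  - closure = {12(-1)^n/n^2 : n ≥ 1} ∪ {0}
For the norm: a diagonal operator has ||M|| = sup_n |d_n|. Here |d_n| = 12/n^2 is decreasing, so sup_n |d_n| = |d_1| = 12. So ||M|| = 12.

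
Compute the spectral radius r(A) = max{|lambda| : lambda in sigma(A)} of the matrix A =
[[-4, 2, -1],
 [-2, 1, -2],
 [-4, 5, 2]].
r(A) = 3

The eigenvalues of A are the roots of its characteristic polynomial. With M = A (coefficients from the trace, the sum of principal 2x2 minors, and det A):
  p(λ) = det(λ I - M) = λ^3 + λ^2 + 18.
By the rational root theorem any rational root is an integer divisor of 18. Testing λ = -3: p(-3) = -27 + 9 + 0 + 18 = 0, so λ = -3 is a root. Dividing out (λ + 3) leaves p(λ) = (λ + 3)(λ^2 - 2λ + 6). For λ^2 - 2λ + 6 the discriminant is -20. It is negative, so the roots are the complex-conjugate pair λ = 1 ± (sqrt(20)/2) i ≈ 1 ± 2.2361i. For a conjugate pair the product of the roots equals the constant term, so |λ|^2 = 6 and |λ| = sqrt(6) ≈ 2.4495.
Thus the eigenvalues (to 4 decimals) are 1 ± 2.2361i (modulus 2.4495); -3 (modulus 3). The spectral radius is the largest modulus: r(A) = 3. (Cross-check: r(A) ≤ ||A||_2 ≈ 7.9655; equality holds whenever A is normal, though it can also hold for some non-normal A.)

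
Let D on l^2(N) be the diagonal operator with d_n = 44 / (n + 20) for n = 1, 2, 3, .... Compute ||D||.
||D|| = 44/21 (attained at n = 1)

For D diagonal, ||D|| = sup_n |d_n| = sup_n 44/(n + 20). This is positive and strictly decreasing in n, so the supremum is attained at n = 1: d_1 = 44/(1 + 20) = 44/21. Hence ||D|| = 44/21.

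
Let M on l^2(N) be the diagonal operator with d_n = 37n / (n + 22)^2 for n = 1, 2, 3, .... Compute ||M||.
||M|| = 37/88 (attained at n = 22)

For M diagonal, ||M|| = sup_n |d_n|. Treat f(x) = 37x / (x + 22)^2 for real x > 0. By the quotient rule, f'(x) = 37(22 - x)/(x + 22)^3, which is positive for x < 22 and negative for x > 22. So f has a unique maximum at x = 22, and since 22 is a positive integer, the supremum over n ≥ 1 is attained at n = 22: d_22 = 37·22/(22 + 22)^2 = 37·22/1936 = 37/88. Hence ||M|| = 37/88.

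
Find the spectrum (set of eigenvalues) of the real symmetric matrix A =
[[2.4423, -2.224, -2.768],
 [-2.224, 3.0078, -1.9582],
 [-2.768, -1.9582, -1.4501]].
sigma(A) ≈ {-4, 3, 5}

A is real symmetric, so its spectrum consists of real eigenvalues. Expanding the characteristic polynomial of the displayed matrix gives
  det(λ I - A) = p(λ) = λ^3 + (-4)λ^2 + (-17)λ + (60).
Solving p(λ) = 0 yields eigenvalues ≈ -4, 3, 5. (A is shown rounded to 4 decimals, so these recover the underlying integer eigenvalues to within that precision.)
Verification: the trace of A = 4 equals the sum of eigenvalues 4, and det(A) ≈ -59.9997 matches the eigenvalue product -60.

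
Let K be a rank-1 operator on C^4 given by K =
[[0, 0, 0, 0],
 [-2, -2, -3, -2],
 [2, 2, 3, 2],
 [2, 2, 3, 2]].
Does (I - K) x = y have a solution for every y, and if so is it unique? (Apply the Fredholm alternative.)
(I - K) is invertible (det(I - K) = -2 ≠ 0), so for every y in C^4 the equation (I - K) x = y has a unique solution.

K has rank 1, so it is an outer product K = u v^T: every row of K is a multiple of one row vector. Reading off the entries, u = (0, -1, 1, 1) and v = (2, 2, 3, 2) (row i of K equals u_i·v^T). A rank-one matrix u v^T satisfies K u = u (v·u) and kills the (3)-dimensional subspace v^⊥, so its characteristic polynomial is lambda^3 (lambda - v·u) with v·u = tr K = 3. Hence the eigenvalues of I - K are 1 (multiplicity 3) and 1 - (3) = -2, so det(I - K) = -2. (Direct check: I - K =
[[1, 0, 0, 0],
 [2, 3, 3, 2],
 [-2, -2, -2, -2],
 [-2, -2, -3, -1]]
has determinant -2.) The finite-dimensional Fredholm alternative says: either (I - K) is invertible, or ker(I - K) ≠ {0} and then range(I - K) = ker((I - K)^*)^⊥, with dim ker(I - K) = dim ker((I - K)^*). Since det(I - K) ≠ 0, 1 is not an eigenvalue of K and ker(I - K) = {0}, so we are in the first case: for every y there is a unique x = (I - K)^(-1) y. Explicitly, by the Sherman–Morrison formula, (I - u v^T)^(-1) = I + u v^T/(1 - v·u), i.e. (I - K)^(-1) = I + K/(-2).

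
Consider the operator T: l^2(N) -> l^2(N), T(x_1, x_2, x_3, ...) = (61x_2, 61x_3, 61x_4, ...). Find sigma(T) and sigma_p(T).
sigma(T) = closed disk {z in C : |z| ≤ 61}; sigma_p(T) = open disk {z in C : |z| < 61}

Note T = 61·V where V is the unit left shift (V x)_k = x_{k+1}; so sigma(T) = 61·sigma(V) and ||T|| = 61||V||. ||T x||^2 = 3721sum_{k≥2} |x_k|^2 ≤ 3721||x||^2, with equality on {x : x_1 = 0}, so ||T|| = 61. For any lambda with |lambda| < 61, set r = lambda/61 (|r| < 1); the vector x = (1, r, r^2, ...) is in l^2 and satisfies T x = 61(r, r^2, ...) = lambda x, so lambda is an eigenvalue. On the boundary |lambda| = 61 the geometric series diverges, so no l^2 eigenvector exists, but these lambda lie in the approximate point spectrum. Hence sigma(T) is the closed disk of radius 61 and sigma_p(T) is the open disk.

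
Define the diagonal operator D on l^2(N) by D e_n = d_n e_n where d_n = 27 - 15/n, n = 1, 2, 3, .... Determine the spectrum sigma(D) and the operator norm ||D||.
sigma(D) = {27 - 15/n : n ≥ 1} ∪ {27}; ||D|| = 27

A bounded diagonal operator on l^2 with diagonal entries d_n has spectrum equal to the closure of {d_n : n ≥ 1}: every d_n is an eigenvalue (with eigenvector e_n), so {d_n} ⊂ sigma(D); the spectrum is closed, so its closure is too; and for lambda not in the closure, (D - lambda I) has bounded inverse (the diagonal entries 1/(d_n - lambda) are bounded). For our sequence d_n = 27 - 15/n, n = 1, 2, 3, ...:
  - {d_n} = {27 - 15/n : n ≥ 1}; the only limit point is 27
  - closure = {27 - 15/n : n ≥ 1} ∪ {27}
For the norm: a diagonal operator has ||D|| = sup_n |d_n|. Here d_n = 27 - 15/n increases monotonically from d_1 = 12 toward 27, with all terms in [12, 27); so sup_n |d_n| = 27 (the supremum is the limit, not attained). So ||D|| = 27.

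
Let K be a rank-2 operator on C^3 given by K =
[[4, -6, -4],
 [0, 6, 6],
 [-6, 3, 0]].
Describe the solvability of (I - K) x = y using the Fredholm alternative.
(I - K) is invertible (det(I - K) = -27 ≠ 0), so for every y in C^3 the equation (I - K) x = y has a unique solution.

K has rank 2 and factors as K = U V^T = u1 v1^T + u2 v2^T with u1 = (0, -2, 2), v1 = (0, -3, -3), u2 = (-2, 0, 3), v2 = (-2, 3, 2) (multiplying out reproduces the displayed K). The nonzero eigenvalues of U V^T coincide with those of the 2 x 2 matrix G = V^T U = [[v1·u1, v1·u2], [v2·u1, v2·u2]] = [[0, -9], [-2, 10]], and by the Sylvester determinant identity det(I_3 - U V^T) = det(I_2 - V^T U) = det([[1, 9], [2, -9]]) = (1)(-9) - (9)(2) = -27. (Direct check: I - K =
[[-3, 6, 4],
 [0, -5, -6],
 [6, -3, 1]]
has determinant -27.) The finite-dimensional Fredholm alternative says: either (I - K) is invertible, or ker(I - K) ≠ {0} and then range(I - K) = ker((I - K)^*)^⊥, with dim ker(I - K) = dim ker((I - K)^*). Since det(I - K) ≠ 0, 1 is not an eigenvalue of K and ker(I - K) = {0}, so we are in the first case: for every y there is a unique x = (I - K)^(-1) y. (Explicitly, by the Woodbury identity, (I - U V^T)^(-1) = I + U (I_2 - G)^(-1) V^T.)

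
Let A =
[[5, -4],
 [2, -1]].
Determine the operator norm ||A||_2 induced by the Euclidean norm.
||A||_2 = sqrt((46 + sqrt(2080))/2) ≈ 6.7678 (= sqrt(largest eigenvalue of A^T A))

||A||_2 = sigma_max(A) = sqrt(lambda_max(A^T A)). Form the symmetric matrix M = A^T A =
[[29, -22],
 [-22, 17]].
Its characteristic polynomial (trace, determinant of M give the coefficients) is
  p(λ) = det(λ I - M) = λ^2 - 46λ + 9.
For λ^2 - 46λ + 9 the discriminant is 2080. It is nonnegative but not a perfect square, so the roots are real and irrational: λ = (46 ± sqrt(2080))/2 ≈ 45.8035, 0.1965.
So the eigenvalues of A^T A are ≈ 0.1965, 45.8035 (all ≥ 0, as they must be for A^T A). The largest is λ_max = (46 + sqrt(2080))/2 ≈ 45.8035, hence ||A||_2 = sqrt(λ_max) = sqrt((46 + sqrt(2080))/2) ≈ 6.7678.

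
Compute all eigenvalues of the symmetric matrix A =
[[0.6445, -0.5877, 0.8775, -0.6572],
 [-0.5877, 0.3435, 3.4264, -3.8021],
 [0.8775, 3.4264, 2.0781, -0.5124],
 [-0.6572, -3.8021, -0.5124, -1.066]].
sigma(A) ≈ {-5, 0, 1, 6}

A is real symmetric, so its spectrum consists of real eigenvalues. Expanding the characteristic polynomial of the displayed matrix gives
  det(λ I - A) = p(λ) = λ^4 + (-2)λ^3 + (-29)λ^2 + (30.0019)λ + (-0.0014).
Solving p(λ) = 0 yields eigenvalues ≈ -5, 0, 1, 6. (A is shown rounded to 4 decimals, so these recover the underlying integer eigenvalues to within that precision.)
Verification: the trace of A = 2 equals the sum of eigenvalues 2, and det(A) ≈ -0.0014 matches the eigenvalue product 0.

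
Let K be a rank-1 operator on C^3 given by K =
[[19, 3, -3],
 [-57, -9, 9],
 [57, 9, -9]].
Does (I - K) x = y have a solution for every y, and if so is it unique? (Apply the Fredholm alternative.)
(I - K) is singular (det(I - K) = 0, i.e. 1 ∈ sigma(K)). (I - K) x = y is solvable iff y ⊥ ker((I - K)^*) = span{(19, 3, -3)}, i.e. iff 19y_1 + 3y_2 - 3y_3 = 0. When solvable, the solutions are x = y + c·(1, -3, 3), c arbitrary (ker(I - K) = span{(1, -3, 3)}, dimension 1).

K has rank 1, so it is an outer product K = u v^T: every row of K is a multiple of one row vector. Reading off the entries, u = (1, -3, 3) and v = (19, 3, -3) (row i of K equals u_i·v^T). A rank-one matrix u v^T satisfies K u = u (v·u) and kills the (2)-dimensional subspace v^⊥, so its characteristic polynomial is lambda^2 (lambda - v·u) with v·u = tr K = 1. Hence the eigenvalues of I - K are 1 (multiplicity 2) and 1 - (1) = 0, so det(I - K) = 0. (Direct check: I - K =
[[-18, -3, 3],
 [57, 10, -9],
 [-57, -9, 10]]
has determinant 0.) So 1 is an eigenvalue of K and (I - K) is not invertible. The finite-dimensional Fredholm alternative says: either (I - K) is invertible, or ker(I - K) ≠ {0} and then range(I - K) = ker((I - K)^*)^⊥, with dim ker(I - K) = dim ker((I - K)^*). We are in the second case, so we need both kernels. Kernel of I - K: (I - K) u = u - u (v·u) = u - u = 0, so ker(I - K) = span{u} = span{(1, -3, 3)} (it is exactly 1-dimensional because rank(I - K) = 2). Kernel of the adjoint: K is real, so (I - K)^* = I - K^T = I - v u^T, and (I - v u^T) v = v - v (u·v) = 0; hence ker((I - K)^*) = span{v} = span{(19, 3, -3)}. Therefore (I - K) x = y is solvable iff <y, v> = 0, i.e. iff 19y_1 + 3y_2 - 3y_3 = 0. When this holds, K y = u (v·y) = 0, so (I - K) y = y and x = y is a particular solution; the full solution set is the line x = y + c·u = y + c·(1, -3, 3), c ∈ C.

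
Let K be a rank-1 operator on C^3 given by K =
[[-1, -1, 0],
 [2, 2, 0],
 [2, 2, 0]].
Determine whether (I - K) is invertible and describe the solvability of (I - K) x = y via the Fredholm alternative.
(I - K) is singular (det(I - K) = 0, i.e. 1 ∈ sigma(K)). (I - K) x = y is solvable iff y ⊥ ker((I - K)^*) = span{(1, 1, 0)}, i.e. iff y_1 + y_2 = 0. When solvable, the solutions are x = y + c·(-1, 2, 2), c arbitrary (ker(I - K) = span{(-1, 2, 2)}, dimension 1).

K has rank 1, so it is an outer product K = u v^T: every row of K is a multiple of one row vector. Reading off the entries, u = (-1, 2, 2) and v = (1, 1, 0) (row i of K equals u_i·v^T). A rank-one matrix u v^T satisfies K u = u (v·u) and kills the (2)-dimensional subspace v^⊥, so its characteristic polynomial is lambda^2 (lambda - v·u) with v·u = tr K = 1. Hence the eigenvalues of I - K are 1 (multiplicity 2) and 1 - (1) = 0, so det(I - K) = 0. (Direct check: I - K =
[[2, 1, 0],
 [-2, -1, 0],
 [-2, -2, 1]]
has determinant 0.) So 1 is an eigenvalue of K and (I - K) is not invertible. The finite-dimensional Fredholm alternative says: either (I - K) is invertible, or ker(I - K) ≠ {0} and then range(I - K) = ker((I - K)^*)^⊥, with dim ker(I - K) = dim ker((I - K)^*). We are in the second case, so we need both kernels. Kernel of I - K: (I - K) u = u - u (v·u) = u - u = 0, so ker(I - K) = span{u} = span{(-1, 2, 2)} (it is exactly 1-dimensional because rank(I - K) = 2). Kernel of the adjoint: K is real, so (I - K)^* = I - K^T = I - v u^T, and (I - v u^T) v = v - v (u·v) = 0; hence ker((I - K)^*) = span{v} = span{(1, 1, 0)}. Therefore (I - K) x = y is solvable iff <y, v> = 0, i.e. iff y_1 + y_2 = 0. When this holds, K y = u (v·y) = 0, so (I - K) y = y and x = y is a particular solution; the full solution set is the line x = y + c·u = y + c·(-1, 2, 2), c ∈ C.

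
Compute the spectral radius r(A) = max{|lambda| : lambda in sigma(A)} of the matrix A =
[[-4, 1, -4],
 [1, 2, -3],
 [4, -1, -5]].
r(A) ≈ 5.9427

The eigenvalues of A are the roots of its characteristic polynomial. With M = A (coefficients from the trace, the sum of principal 2x2 minors, and det A):
  p(λ) = det(λ I - M) = λ^3 + 7λ^2 + 14λ - 81.
No integer candidate from the rational root theorem (±divisors of 81) is a root, so the roots are irrational. The cubic discriminant is Δ = -210271 < 0, so there is one real root and a complex-conjugate pair. p(2) = -17 and p(3) = 51 have opposite signs, so a root lies in (2, 3); Newton's method refines it to λ ≈ 2.2936. Dividing out (λ - (2.2936)) leaves approximately λ^2 + 9.2936λ + 35.3157. For λ^2 + 9.2936λ + 35.3157 the discriminant is -54.8921. It is negative, so the remaining roots are the complex-conjugate pair λ ≈ -4.6468 ± 3.7045i. Their product equals the constant term, so |λ|^2 ≈ 35.3157 and |λ| ≈ 5.9427.
Thus the eigenvalues (to 4 decimals) are 2.2936 (modulus 2.2936); -4.6468 ± 3.7045i (modulus 5.9427). The spectral radius is the largest modulus: r(A) ≈ 5.9427. (Cross-check: r(A) ≤ ||A||_2 ≈ 7.2577; equality holds whenever A is normal, though it can also hold for some non-normal A.)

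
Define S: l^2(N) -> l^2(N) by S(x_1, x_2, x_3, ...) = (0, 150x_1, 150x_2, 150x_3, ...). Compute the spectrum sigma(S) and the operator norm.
sigma(S) = closed disk {z in C : |z| ≤ 150}; ||S|| = 150

Note S = 150·U where U is the unit right shift (U x)_k = x_{k-1} (with x_0 := 0); so ||S|| = 150||U|| and sigma(S) = 150·sigma(U). ||S x||^2 = sum_{k≥1} |150x_k|^2 = 22500||x||^2, so ||S|| = 150 and sigma(S) ⊂ {|z| ≤ 150}. For any |lambda| < 150, the equation (S - lambda I) x = 0 forces x_1 = 0, then 150x_k = lambda x_{k+1} ⇒ x = 0, so S has no eigenvalues. But (S - lambda I) is not surjective for |lambda| < 150: solving (S - lambda I) x = e_1 would require x_n proportional to (lambda/150)^(-n), which is not in l^2. So every |lambda| < 150 lies in the residual spectrum. The boundary |lambda| = 150 is in the approximate point spectrum (the spectrum is closed). Hence sigma(S) is the closed disk of radius 150.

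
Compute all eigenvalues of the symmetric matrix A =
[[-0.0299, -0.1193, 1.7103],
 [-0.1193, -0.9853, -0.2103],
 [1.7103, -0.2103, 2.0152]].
sigma(A) ≈ {-1, 3} (-1 with multiplicity 2)

A is real symmetric, so its spectrum consists of real eigenvalues. Expanding the characteristic polynomial of the displayed matrix gives
  det(λ I - A) = p(λ) = λ^3 + (-1)λ^2 + (-5)λ + (-3).
Solving p(λ) = 0 yields eigenvalues ≈ -1, -1, 3. (A is shown rounded to 4 decimals, so these recover the underlying integer eigenvalues to within that precision.)
Verification: the trace of A = 1 equals the sum of eigenvalues 1, and det(A) ≈ 3.0000 matches the eigenvalue product 3.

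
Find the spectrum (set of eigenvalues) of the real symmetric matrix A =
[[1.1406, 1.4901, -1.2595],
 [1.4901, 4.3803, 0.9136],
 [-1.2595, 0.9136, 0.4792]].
sigma(A) ≈ {-1, 2, 5}

A is real symmetric, so its spectrum consists of real eigenvalues. Expanding the characteristic polynomial of the displayed matrix gives
  det(λ I - A) = p(λ) = λ^3 + (-6)λ^2 + (3)λ + (10).
Solving p(λ) = 0 yields eigenvalues ≈ -1, 2, 5. (A is shown rounded to 4 decimals, so these recover the underlying integer eigenvalues to within that precision.)
Verification: the trace of A = 6 equals the sum of eigenvalues 6, and det(A) ≈ -9.9998 matches the eigenvalue product -10.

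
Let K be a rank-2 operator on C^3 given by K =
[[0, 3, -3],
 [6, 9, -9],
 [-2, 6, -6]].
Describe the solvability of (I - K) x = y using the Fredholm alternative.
(I - K) is invertible (det(I - K) = -26 ≠ 0), so for every y in C^3 the equation (I - K) x = y has a unique solution.

K has rank 2 and factors as K = U V^T = u1 v1^T + u2 v2^T with u1 = (0, -3, 1), v1 = (-2, 0, 0), u2 = (1, 3, 2), v2 = (0, 3, -3) (multiplying out reproduces the displayed K). The nonzero eigenvalues of U V^T coincide with those of the 2 x 2 matrix G = V^T U = [[v1·u1, v1·u2], [v2·u1, v2·u2]] = [[0, -2], [-12, 3]], and by the Sylvester determinant identity det(I_3 - U V^T) = det(I_2 - V^T U) = det([[1, 2], [12, -2]]) = (1)(-2) - (2)(12) = -26. (Direct check: I - K =
[[1, -3, 3],
 [-6, -8, 9],
 [2, -6, 7]]
has determinant -26.) The finite-dimensional Fredholm alternative says: either (I - K) is invertible, or ker(I - K) ≠ {0} and then range(I - K) = ker((I - K)^*)^⊥, with dim ker(I - K) = dim ker((I - K)^*). Since det(I - K) ≠ 0, 1 is not an eigenvalue of K and ker(I - K) = {0}, so we are in the first case: for every y there is a unique x = (I - K)^(-1) y. (Explicitly, by the Woodbury identity, (I - U V^T)^(-1) = I + U (I_2 - G)^(-1) V^T.)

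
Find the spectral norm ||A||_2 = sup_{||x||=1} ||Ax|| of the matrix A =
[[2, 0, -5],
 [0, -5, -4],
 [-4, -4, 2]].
||A||_2 ≈ 7.4847 (= sqrt(largest eigenvalue of A^T A))

||A||_2 = sigma_max(A) = sqrt(lambda_max(A^T A)). Form the symmetric matrix M = A^T A =
[[20, 16, -18],
 [16, 41, 12],
 [-18, 12, 45]].
Its characteristic polynomial (trace, sum of principal 2x2 minors, determinant of M give the coefficients) is
  p(λ) = det(λ I - M) = λ^3 - 106λ^2 + 2841λ - 2304.
No integer candidate from the rational root theorem (±divisors of 2304) is a root, so the roots are irrational. The cubic discriminant is Δ = 336272256 > 0, so there are three distinct real roots. p(0) = -2304 and p(1) = 432 have opposite signs, so a root lies in (0, 1); Newton's method refines it to λ ≈ 0.8369. p(49) = 48 and p(50) = -254 have opposite signs, so a root lies in (49, 50); Newton's method refines it to λ ≈ 49.1419. p(56) = -8 and p(57) = 432 have opposite signs, so a root lies in (56, 57); Newton's method refines it to λ ≈ 56.0211. Check (Vieta): the three roots sum to 106, matching tr M = 106.
So the eigenvalues of A^T A are ≈ 0.8369, 49.1419, 56.0211 (all ≥ 0, as they must be for A^T A). The largest is λ_max ≈ 56.0211, hence ||A||_2 = sqrt(λ_max) ≈ 7.4847.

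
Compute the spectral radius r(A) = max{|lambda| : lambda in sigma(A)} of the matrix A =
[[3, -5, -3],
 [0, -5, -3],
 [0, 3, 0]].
r(A) = 3

The eigenvalues of A are the roots of its characteristic polynomial. With M = A (coefficients from the trace, the sum of principal 2x2 minors, and det A):
  p(λ) = det(λ I - M) = λ^3 + 2λ^2 - 6λ - 27.
By the rational root theorem any rational root is an integer divisor of 27. Testing λ = 3: p(3) = 27 + 18 - 18 - 27 = 0, so λ = 3 is a root. Dividing out (λ - 3) leaves p(λ) = (λ - 3)(λ^2 + 5λ + 9). For λ^2 + 5λ + 9 the discriminant is -11. It is negative, so the roots are the complex-conjugate pair λ = -5/2 ± (sqrt(11)/2) i ≈ -2.5 ± 1.6583i. For a conjugate pair the product of the roots equals the constant term, so |λ|^2 = 9 and |λ| = sqrt(9) = 3.
Thus the eigenvalues (to 4 decimals) are -2.5 ± 1.6583i (modulus 3); 3 (modulus 3). The spectral radius is the largest modulus: r(A) = 3. (Cross-check: r(A) ≤ ||A||_2 ≈ 8.8985; equality holds whenever A is normal, though it can also hold for some non-normal A.)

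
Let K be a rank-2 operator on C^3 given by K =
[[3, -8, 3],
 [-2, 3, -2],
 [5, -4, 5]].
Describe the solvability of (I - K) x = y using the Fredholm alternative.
(I - K) is invertible (det(I - K) = -10 ≠ 0), so for every y in C^3 the equation (I - K) x = y has a unique solution.

K has rank 2 and factors as K = U V^T = u1 v1^T + u2 v2^T with u1 = (2, -1, 2), v1 = (3, -1, 3), u2 = (-3, 1, -1), v2 = (1, 2, 1) (multiplying out reproduces the displayed K). The nonzero eigenvalues of U V^T coincide with those of the 2 x 2 matrix G = V^T U = [[v1·u1, v1·u2], [v2·u1, v2·u2]] = [[13, -13], [2, -2]], and by the Sylvester determinant identity det(I_3 - U V^T) = det(I_2 - V^T U) = det([[-12, 13], [-2, 3]]) = (-12)(3) - (13)(-2) = -10. (Direct check: I - K =
[[-2, 8, -3],
 [2, -2, 2],
 [-5, 4, -4]]
has determinant -10.) The finite-dimensional Fredholm alternative says: either (I - K) is invertible, or ker(I - K) ≠ {0} and then range(I - K) = ker((I - K)^*)^⊥, with dim ker(I - K) = dim ker((I - K)^*). Since det(I - K) ≠ 0, 1 is not an eigenvalue of K and ker(I - K) = {0}, so we are in the first case: for every y there is a unique x = (I - K)^(-1) y. (Explicitly, by the Woodbury identity, (I - U V^T)^(-1) = I + U (I_2 - G)^(-1) V^T.)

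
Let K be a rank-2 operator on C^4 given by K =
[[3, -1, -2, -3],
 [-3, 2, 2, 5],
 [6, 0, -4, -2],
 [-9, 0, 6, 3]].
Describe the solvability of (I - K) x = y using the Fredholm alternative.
(I - K) is invertible (det(I - K) = -20 ≠ 0), so for every y in C^4 the equation (I - K) x = y has a unique solution.

K has rank 2 and factors as K = U V^T = u1 v1^T + u2 v2^T with u1 = (1, -1, 2, -3), v1 = (3, 0, -2, -1), u2 = (1, -2, 0, 0), v2 = (0, -1, 0, -2) (multiplying out reproduces the displayed K). The nonzero eigenvalues of U V^T coincide with those of the 2 x 2 matrix G = V^T U = [[v1·u1, v1·u2], [v2·u1, v2·u2]] = [[2, 3], [7, 2]], and by the Sylvester determinant identity det(I_4 - U V^T) = det(I_2 - V^T U) = det([[-1, -3], [-7, -1]]) = (-1)(-1) - (-3)(-7) = -20. (Direct check: I - K =
[[-2, 1, 2, 3],
 [3, -1, -2, -5],
 [-6, 0, 5, 2],
 [9, 0, -6, -2]]
has determinant -20.) The finite-dimensional Fredholm alternative says: either (I - K) is invertible, or ker(I - K) ≠ {0} and then range(I - K) = ker((I - K)^*)^⊥, with dim ker(I - K) = dim ker((I - K)^*). Since det(I - K) ≠ 0, 1 is not an eigenvalue of K and ker(I - K) = {0}, so we are in the first case: for every y there is a unique x = (I - K)^(-1) y. (Explicitly, by the Woodbury identity, (I - U V^T)^(-1) = I + U (I_2 - G)^(-1) V^T.)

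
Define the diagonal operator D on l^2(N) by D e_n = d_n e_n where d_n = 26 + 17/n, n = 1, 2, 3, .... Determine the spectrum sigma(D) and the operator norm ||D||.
sigma(D) = {26 + 17/n : n ≥ 1} ∪ {26}; ||D|| = 43

A bounded diagonal operator on l^2 with diagonal entries d_n has spectrum equal to the closure of {d_n : n ≥ 1}: every d_n is an eigenvalue (with eigenvector e_n), so {d_n} ⊂ sigma(D); the spectrum is closed, so its closure is too; and for lambda not in the closure, (D - lambda I) has bounded inverse (the diagonal entries 1/(d_n - lambda) are bounded). For our sequence d_n = 26 + 17/n, n = 1, 2, 3, ...:
  - {d_n} = {26 + 17/n : n ≥ 1}; the only limit point is 26
  - closure = {26 + 17/n : n ≥ 1} ∪ {26}
For the norm: a diagonal operator has ||D|| = sup_n |d_n|. Here d_n = 26 + 17/n is positive and decreasing, so sup_n |d_n| = d_1 = 26 + 17 = 43. So ||D|| = 43.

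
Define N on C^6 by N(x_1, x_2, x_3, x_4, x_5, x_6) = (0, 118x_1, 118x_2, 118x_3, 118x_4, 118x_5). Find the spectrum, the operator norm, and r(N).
sigma(N) = {0}; ||N|| = 118; r(N) = 0. (N is nilpotent with N^6 = 0.)

On C^6, N is a strictly lower-triangular matrix with 118 on the subdiagonal and zeros elsewhere, so its characteristic polynomial is lambda^6 and every eigenvalue is 0: sigma(N) = {0}. For the operator norm, N e_i = 118e_{i+1} for i = 1, ..., 5 and N e_6 = 0, so the singular values of N are 118 (with multiplicity 5) and 0; hence ||N|| = 118. The spectral radius r(N) = max|lambda| = 0. Note ||N|| > r(N) — characteristic of non-normal nilpotent operators. Indeed N^6 = 0.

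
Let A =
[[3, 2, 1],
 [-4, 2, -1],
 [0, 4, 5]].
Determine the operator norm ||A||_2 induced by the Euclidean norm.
||A||_2 ≈ 6.8012 (= sqrt(largest eigenvalue of A^T A))

||A||_2 = sigma_max(A) = sqrt(lambda_max(A^T A)). Form the symmetric matrix M = A^T A =
[[25, -2, 7],
 [-2, 24, 20],
 [7, 20, 27]].
Its characteristic polynomial (trace, sum of principal 2x2 minors, determinant of M give the coefficients) is
  p(λ) = det(λ I - M) = λ^3 - 76λ^2 + 1470λ - 4356.
No integer candidate from the rational root theorem (±divisors of 4356) is a root, so the roots are irrational. The cubic discriminant is Δ = 373972464 > 0, so there are three distinct real roots. p(3) = -603 and p(4) = 372 have opposite signs, so a root lies in (3, 4); Newton's method refines it to λ ≈ 3.6024. p(26) = 64 and p(27) = -387 have opposite signs, so a root lies in (26, 27); Newton's method refines it to λ ≈ 26.1411. p(46) = -216 and p(47) = 673 have opposite signs, so a root lies in (46, 47); Newton's method refines it to λ ≈ 46.2565. Check (Vieta): the three roots sum to 76, matching tr M = 76.
So the eigenvalues of A^T A are ≈ 3.6024, 26.1411, 46.2565 (all ≥ 0, as they must be for A^T A). The largest is λ_max ≈ 46.2565, hence ||A||_2 = sqrt(λ_max) ≈ 6.8012.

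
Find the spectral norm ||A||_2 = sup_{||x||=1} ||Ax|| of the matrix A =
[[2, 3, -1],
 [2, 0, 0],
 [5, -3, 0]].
||A||_2 ≈ 6.1011 (= sqrt(largest eigenvalue of A^T A))

||A||_2 = sigma_max(A) = sqrt(lambda_max(A^T A)). Form the symmetric matrix M = A^T A =
[[33, -9, -2],
 [-9, 18, -3],
 [-2, -3, 1]].
Its characteristic polynomial (trace, sum of principal 2x2 minors, determinant of M give the coefficients) is
  p(λ) = det(λ I - M) = λ^3 - 52λ^2 + 551λ - 36.
No integer candidate from the rational root theorem (±divisors of 36) is a root, so the roots are irrational. The cubic discriminant is Δ = 150084452 > 0, so there are three distinct real roots. p(0) = -36 and p(1) = 464 have opposite signs, so a root lies in (0, 1); Newton's method refines it to λ ≈ 0.0657. p(14) = 230 and p(15) = -96 have opposite signs, so a root lies in (14, 15); Newton's method refines it to λ ≈ 14.7107. p(37) = -184 and p(38) = 686 have opposite signs, so a root lies in (37, 38); Newton's method refines it to λ ≈ 37.2235. Check (Vieta): the three roots sum to 52, matching tr M = 52.
So the eigenvalues of A^T A are ≈ 0.0657, 14.7107, 37.2235 (all ≥ 0, as they must be for A^T A). The largest is λ_max ≈ 37.2235, hence ||A||_2 = sqrt(λ_max) ≈ 6.1011.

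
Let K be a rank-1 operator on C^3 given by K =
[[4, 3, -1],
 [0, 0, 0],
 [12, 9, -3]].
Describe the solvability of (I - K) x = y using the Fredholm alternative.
(I - K) is singular (det(I - K) = 0, i.e. 1 ∈ sigma(K)). (I - K) x = y is solvable iff y ⊥ ker((I - K)^*) = span{(4, 3, -1)}, i.e. iff 4y_1 + 3y_2 - y_3 = 0. When solvable, the solutions are x = y + c·(1, 0, 3), c arbitrary (ker(I - K) = span{(1, 0, 3)}, dimension 1).

K has rank 1, so it is an outer product K = u v^T: every row of K is a multiple of one row vector. Reading off the entries, u = (1, 0, 3) and v = (4, 3, -1) (row i of K equals u_i·v^T). A rank-one matrix u v^T satisfies K u = u (v·u) and kills the (2)-dimensional subspace v^⊥, so its characteristic polynomial is lambda^2 (lambda - v·u) with v·u = tr K = 1. Hence the eigenvalues of I - K are 1 (multiplicity 2) and 1 - (1) = 0, so det(I - K) = 0. (Direct check: I - K =
[[-3, -3, 1],
 [0, 1, 0],
 [-12, -9, 4]]
has determinant 0.) So 1 is an eigenvalue of K and (I - K) is not invertible. The finite-dimensional Fredholm alternative says: either (I - K) is invertible, or ker(I - K) ≠ {0} and then range(I - K) = ker((I - K)^*)^⊥, with dim ker(I - K) = dim ker((I - K)^*). We are in the second case, so we need both kernels. Kernel of I - K: (I - K) u = u - u (v·u) = u - u = 0, so ker(I - K) = span{u} = span{(1, 0, 3)} (it is exactly 1-dimensional because rank(I - K) = 2). Kernel of the adjoint: K is real, so (I - K)^* = I - K^T = I - v u^T, and (I - v u^T) v = v - v (u·v) = 0; hence ker((I - K)^*) = span{v} = span{(4, 3, -1)}. Therefore (I - K) x = y is solvable iff <y, v> = 0, i.e. iff 4y_1 + 3y_2 - y_3 = 0. When this holds, K y = u (v·y) = 0, so (I - K) y = y and x = y is a particular solution; the full solution set is the line x = y + c·u = y + c·(1, 0, 3), c ∈ C.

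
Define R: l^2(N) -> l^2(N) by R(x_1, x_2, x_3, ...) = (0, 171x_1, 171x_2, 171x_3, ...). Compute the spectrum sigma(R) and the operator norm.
sigma(R) = closed disk {z in C : |z| ≤ 171}; ||R|| = 171

Note R = 171·U where U is the unit right shift (U x)_k = x_{k-1} (with x_0 := 0); so ||R|| = 171||U|| and sigma(R) = 171·sigma(U). ||R x||^2 = sum_{k≥1} |171x_k|^2 = 29241||x||^2, so ||R|| = 171 and sigma(R) ⊂ {|z| ≤ 171}. For any |lambda| < 171, the equation (R - lambda I) x = 0 forces x_1 = 0, then 171x_k = lambda x_{k+1} ⇒ x = 0, so R has no eigenvalues. But (R - lambda I) is not surjective for |lambda| < 171: solving (R - lambda I) x = e_1 would require x_n proportional to (lambda/171)^(-n), which is not in l^2. So every |lambda| < 171 lies in the residual spectrum. The boundary |lambda| = 171 is in the approximate point spectrum (the spectrum is closed). Hence sigma(R) is the closed disk of radius 171.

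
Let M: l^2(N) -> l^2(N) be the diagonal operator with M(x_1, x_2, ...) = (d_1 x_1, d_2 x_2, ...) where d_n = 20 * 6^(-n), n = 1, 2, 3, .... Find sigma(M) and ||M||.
sigma(M) = {20 * 6^(-n) : n ≥ 1} ∪ {0}; ||M|| = 10/3

A bounded diagonal operator on l^2 with diagonal entries d_n has spectrum equal to the closure of {d_n : n ≥ 1}: every d_n is an eigenvalue (with eigenvector e_n), so {d_n} ⊂ sigma(M); the spectrum is closed, so its closure is too; and for lambda not in the closure, (M - lambda I) has bounded inverse (the diagonal entries 1/(d_n - lambda) are bounded). For our sequence d_n = 20 * 6^(-n), n = 1, 2, 3, ...:
  - {d_n} = {20 * 6^(-n) : n ≥ 1}; the only limit point is 0
  - closure = {20 * 6^(-n) : n ≥ 1} ∪ {0}
For the norm: a diagonal operator has ||M|| = sup_n |d_n|. Here d_n = 20 * 6^(-n) is positive and decreasing, so sup_n |d_n| = d_1 = 20/6 = 10/3. So ||M|| = 10/3.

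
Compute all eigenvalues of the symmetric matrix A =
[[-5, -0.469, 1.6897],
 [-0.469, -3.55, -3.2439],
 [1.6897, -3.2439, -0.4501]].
sigma(A) ≈ {-6, -5, 2}

A is real symmetric, so its spectrum consists of real eigenvalues. Expanding the characteristic polynomial of the displayed matrix gives
  det(λ I - A) = p(λ) = λ^3 + (9)λ^2 + (8)λ + (-60).
Solving p(λ) = 0 yields eigenvalues ≈ -6, -5, 2. (A is shown rounded to 4 decimals, so these recover the underlying integer eigenvalues to within that precision.)
Verification: the trace of A = -9 equals the sum of eigenvalues -9, and det(A) ≈ 60.0002 matches the eigenvalue product 60.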